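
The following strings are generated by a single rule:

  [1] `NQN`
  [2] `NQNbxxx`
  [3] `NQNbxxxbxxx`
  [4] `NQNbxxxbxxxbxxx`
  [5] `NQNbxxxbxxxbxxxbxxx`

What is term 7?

NQNbxxxbxxxbxxxbxxxbxxxbxxx

The strings grow by a fixed suffix bxxx each time.
From NQNbxxxbxxxbxxxbxxx, 2 further steps: NQNbxxxbxxxbxxxbxxx → NQNbxxxbxxxbxxxbxxxbxxx → (answer).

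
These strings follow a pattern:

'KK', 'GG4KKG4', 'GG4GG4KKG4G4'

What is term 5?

GG4GG4GG4GG4KKG4G4G4G4

Each term wraps the previous one in GG4 on the left and G4 on the right.
From GG4GG4KKG4G4, 2 further steps: GG4GG4KKG4G4 → GG4GG4GG4KKG4G4G4 → (answer).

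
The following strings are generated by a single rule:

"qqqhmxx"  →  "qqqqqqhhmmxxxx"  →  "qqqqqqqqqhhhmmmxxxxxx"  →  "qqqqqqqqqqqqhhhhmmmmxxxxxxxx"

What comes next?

qqqqqqqqqqqqqqqhhhhhmmmmmxxxxxxxxxx

Each string has the form q^{3n} h^{n} m^{n} x^{2n} (n = 1, 2, …).
For the next term, n = 5, so the run lengths are 15, 5, 5, 10.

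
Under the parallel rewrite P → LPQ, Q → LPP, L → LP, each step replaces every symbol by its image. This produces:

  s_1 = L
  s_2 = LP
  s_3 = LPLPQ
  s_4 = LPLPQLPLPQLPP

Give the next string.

LPLPQLPLPQLPPLPLPQLPLPQLPPLPLPQLPQ

φ(LPLPQLPLPQLPP) expands symbol-by-symbol to LP LPQ LP LPQ LPP LP LPQ LP LPQ LPP LP LPQ LPQ; joining the 13 pieces gives the next term.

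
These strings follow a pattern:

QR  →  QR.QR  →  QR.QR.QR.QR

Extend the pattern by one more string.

QR.QR.QR.QR.QR.QR.QR.QR

Every step duplicates the string with '.' between the halves.
One more doubling of QR.QR.QR.QR gives the answer.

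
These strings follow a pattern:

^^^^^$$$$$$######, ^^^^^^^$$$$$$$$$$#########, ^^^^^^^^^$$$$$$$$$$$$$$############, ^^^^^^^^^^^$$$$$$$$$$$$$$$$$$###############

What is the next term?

Reading off run lengths: ^ runs 5, 7, 9, 11; $ runs 6, 10, 14, 18; # runs 6, 9, 12, 15 — each is linear in n (n = 1, 2, …).
At n = 5 the blocks have lengths 13, 22, 18.

^^^^^^^^^^^^^$$$$$$$$$$$$$$$$$$$$$$##################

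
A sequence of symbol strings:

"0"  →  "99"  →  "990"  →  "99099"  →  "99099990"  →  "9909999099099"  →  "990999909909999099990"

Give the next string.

9909999099099990999909909999099099

From term 3 onward, concatenate the last term with the second-to-last: 99·0 = 990, 990·99 = 99099, …
Continuing: 990999909909999099990 · 9909999099099 gives term 8.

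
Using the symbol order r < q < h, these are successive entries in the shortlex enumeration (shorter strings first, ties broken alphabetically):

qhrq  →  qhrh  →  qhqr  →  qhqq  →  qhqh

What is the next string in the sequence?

Find the rightmost character of qhqh below h, bump it to the next letter, and reset everything to its right to r.

qhhr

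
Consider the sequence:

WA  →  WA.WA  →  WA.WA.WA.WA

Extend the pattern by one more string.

Each string is two copies of the previous one joined by '.'.
Doubling WA.WA.WA.WA with '.' between the halves:

WA.WA.WA.WA.WA.WA.WA.WA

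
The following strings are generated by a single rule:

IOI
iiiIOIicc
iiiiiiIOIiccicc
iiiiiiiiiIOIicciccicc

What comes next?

s(k+1) = iii·s(k)·icc, so each term gains iii as a prefix and icc as a suffix.
One more step from iiiiiiiiiIOIicciccicc gives the answer.

iiiiiiiiiiiiIOIiccicciccicc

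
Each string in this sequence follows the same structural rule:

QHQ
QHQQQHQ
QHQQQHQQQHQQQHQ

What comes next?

Every step duplicates the string with 'Q' between the halves.
Doubling QHQQQHQQQHQQQHQ with 'Q' between the halves:

QHQQQHQQQHQQQHQQQHQQQHQQQHQQQHQ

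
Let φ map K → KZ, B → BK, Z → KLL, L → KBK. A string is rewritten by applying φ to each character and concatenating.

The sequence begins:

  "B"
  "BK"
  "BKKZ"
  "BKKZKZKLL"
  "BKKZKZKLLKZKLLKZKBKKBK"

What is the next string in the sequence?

BKKZKZKLLKZKLLKZKBKKBKKZKLLKZKBKKBKKZKLLKZBKKZKZBKKZ

φ(BKKZKZKLLKZKLLKZKBKKBK) expands symbol-by-symbol to BK KZ KZ KLL KZ KLL KZ KBK KBK KZ KLL KZ KBK KBK KZ KLL KZ BK KZ KZ BK KZ; joining the 22 pieces gives the next term.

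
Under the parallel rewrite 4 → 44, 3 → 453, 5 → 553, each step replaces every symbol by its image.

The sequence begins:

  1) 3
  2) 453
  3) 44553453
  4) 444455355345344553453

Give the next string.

4444444455355345355355345344553453444455355345344553453

φ(444455355345344553453) expands symbol-by-symbol to 44 44 44 44 553 553 453 553 553 453 44 553 453 44 44 553 553 453 44 553 453; joining the 21 pieces gives the next term.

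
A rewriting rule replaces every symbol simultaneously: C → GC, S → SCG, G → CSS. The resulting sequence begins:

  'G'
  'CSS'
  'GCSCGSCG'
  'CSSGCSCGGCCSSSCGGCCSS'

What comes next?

Rewriting the 21 symbols of CSSGCSCGGCCSSSCGGCCSS one by one yields GC SCG SCG CSS GC SCG GC CSS CSS GC GC SCG SCG SCG GC CSS CSS GC GC SCG SCG; concatenated:

GCSCGSCGCSSGCSCGGCCSSCSSGCGCSCGSCGSCGGCCSSCSSGCGCSCGSCG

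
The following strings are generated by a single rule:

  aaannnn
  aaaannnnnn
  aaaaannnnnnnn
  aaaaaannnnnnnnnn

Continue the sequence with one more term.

Reading off run lengths: a runs 3, 4, 5, 6; n runs 4, 6, 8, 10 — each is linear in n, where the shown terms are n = 2, 3, 4, 5.
Setting n = 6 gives 7, 12 characters in each block.

aaaaaaannnnnnnnnnnn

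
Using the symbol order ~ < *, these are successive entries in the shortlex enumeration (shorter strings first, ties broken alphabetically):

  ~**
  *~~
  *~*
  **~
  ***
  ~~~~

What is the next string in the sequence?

~~~*

Find the rightmost character of ~~~~ below *, bump it to the next letter, and reset everything to its right to ~.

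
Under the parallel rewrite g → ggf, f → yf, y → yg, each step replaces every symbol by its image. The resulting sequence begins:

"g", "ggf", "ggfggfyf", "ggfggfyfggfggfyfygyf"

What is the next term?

Replace each of the 20 characters of ggfggfyfggfggfyfygyf in place — ggf ggf yf ggf ggf yf yg yf ggf ggf yf ggf ggf yf yg yf yg ggf yg yf — and concatenate.

ggfggfyfggfggfyfygyfggfggfyfggfggfyfygyfygggfygyf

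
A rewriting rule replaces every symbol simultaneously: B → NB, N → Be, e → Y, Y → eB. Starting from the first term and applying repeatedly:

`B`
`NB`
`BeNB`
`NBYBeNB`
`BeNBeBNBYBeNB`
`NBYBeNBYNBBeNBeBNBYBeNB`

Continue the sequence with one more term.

BeNBeBNBYBeNBeBBeNBNBYBeNBYNBBeNBeBNBYBeNB

Applying the rule to each of the 23 symbols of NBYBeNBYNBBeNBeBNBYBeNB gives the pieces Be NB eB NB Y Be NB eB Be NB NB Y Be NB Y NB Be NB eB NB Y Be NB, which concatenate to the answer.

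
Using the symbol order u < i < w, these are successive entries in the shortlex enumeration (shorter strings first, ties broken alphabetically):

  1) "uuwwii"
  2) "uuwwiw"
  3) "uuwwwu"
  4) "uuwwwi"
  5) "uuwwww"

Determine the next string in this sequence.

Treat uuwwww as a base-3 numeral over the given alphabet and add one, carrying through any trailing w's.

uiuuuu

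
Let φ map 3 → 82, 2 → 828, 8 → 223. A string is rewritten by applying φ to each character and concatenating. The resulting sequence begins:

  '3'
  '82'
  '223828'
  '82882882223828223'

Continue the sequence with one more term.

Rewriting the 17 symbols of 82882882223828223 one by one yields 223 828 223 223 828 223 223 828 828 828 82 223 828 223 828 828 82; concatenated:

2238282232238282232238288288288222382822382882882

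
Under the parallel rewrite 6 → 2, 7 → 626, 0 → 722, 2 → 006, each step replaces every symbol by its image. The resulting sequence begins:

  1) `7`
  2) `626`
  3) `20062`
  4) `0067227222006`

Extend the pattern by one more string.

φ(0067227222006) expands symbol-by-symbol to 722 722 2 626 006 006 626 006 006 006 722 722 2; joining the 13 pieces gives the next term.

72272226260060066260060060067227222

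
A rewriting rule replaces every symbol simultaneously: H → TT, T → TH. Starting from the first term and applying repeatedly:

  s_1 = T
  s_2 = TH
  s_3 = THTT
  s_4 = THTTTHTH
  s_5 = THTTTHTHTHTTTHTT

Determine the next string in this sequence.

THTTTHTHTHTTTHTTTHTTTHTHTHTTTHTH

φ(THTTTHTHTHTTTHTT) expands symbol-by-symbol to TH TT TH TH TH TT TH TT TH TT TH TH TH TT TH TH; joining the 16 pieces gives the next term.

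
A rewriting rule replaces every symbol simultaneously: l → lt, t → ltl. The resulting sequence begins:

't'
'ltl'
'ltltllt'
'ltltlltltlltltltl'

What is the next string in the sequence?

ltltlltltlltltltlltltlltltltlltltlltltllt

φ(ltltlltltlltltltl) expands symbol-by-symbol to lt ltl lt ltl lt lt ltl lt ltl lt lt ltl lt ltl lt ltl lt; joining the 17 pieces gives the next term.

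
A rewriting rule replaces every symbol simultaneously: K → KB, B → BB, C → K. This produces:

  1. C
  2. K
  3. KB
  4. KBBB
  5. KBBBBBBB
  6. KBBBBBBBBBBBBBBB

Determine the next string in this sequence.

Rewriting the 16 symbols of KBBBBBBBBBBBBBBB one by one yields KB BB BB BB BB BB BB BB BB BB BB BB BB BB BB BB; concatenated:

KBBBBBBBBBBBBBBBBBBBBBBBBBBBBBBB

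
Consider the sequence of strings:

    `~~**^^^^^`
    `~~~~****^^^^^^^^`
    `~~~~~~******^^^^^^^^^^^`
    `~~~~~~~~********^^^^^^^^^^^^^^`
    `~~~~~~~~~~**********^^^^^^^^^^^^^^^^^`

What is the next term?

~~~~~~~~~~~~************^^^^^^^^^^^^^^^^^^^^

Reading off run lengths: ~ runs 2, 4, 6, 8, 10; * runs 2, 4, 6, 8, 10; ^ runs 5, 8, 11, 14, 17 — each is linear in n (n = 1, 2, …).
For the next term, n = 6, so the run lengths are 12, 12, 20.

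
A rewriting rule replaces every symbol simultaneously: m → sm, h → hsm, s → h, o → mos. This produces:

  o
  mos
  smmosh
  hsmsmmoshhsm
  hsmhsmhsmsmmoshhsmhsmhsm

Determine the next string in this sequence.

Replace each of the 24 characters of hsmhsmhsmsmmoshhsmhsmhsm in place — hsm h sm hsm h sm hsm h sm h sm sm mos h hsm hsm h sm hsm h sm hsm h sm — and concatenate.

hsmhsmhsmhsmhsmhsmhsmsmmoshhsmhsmhsmhsmhsmhsmhsm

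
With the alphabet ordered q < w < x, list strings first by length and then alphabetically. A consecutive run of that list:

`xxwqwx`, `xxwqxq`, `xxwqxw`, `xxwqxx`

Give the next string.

Treat xxwqxx as a base-3 numeral over the given alphabet and add one, carrying through any trailing x's.

xxwwqq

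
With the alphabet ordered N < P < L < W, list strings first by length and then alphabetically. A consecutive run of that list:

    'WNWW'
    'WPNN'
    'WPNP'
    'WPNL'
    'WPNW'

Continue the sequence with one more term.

WPPN

The successor of WPNW increments the rightmost position that isn't already W and resets every position after it to N.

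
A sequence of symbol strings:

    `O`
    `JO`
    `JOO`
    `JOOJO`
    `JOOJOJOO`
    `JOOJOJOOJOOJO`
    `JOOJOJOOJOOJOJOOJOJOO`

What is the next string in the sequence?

JOOJOJOOJOOJOJOOJOJOOJOOJOJOOJOOJO

Each term (from the third on) is the previous term followed by the one before it: term 3 = JO·O = JOO.
The next term joins JOOJOJOOJOOJOJOOJOJOO and JOOJOJOOJOOJO.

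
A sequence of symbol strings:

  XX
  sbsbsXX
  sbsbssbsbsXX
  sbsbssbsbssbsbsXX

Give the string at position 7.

sbsbssbsbssbsbssbsbssbsbssbsbsXX

The strings grow by a fixed prefix sbsbs each time.
From sbsbssbsbssbsbsXX, 3 further steps: sbsbssbsbssbsbsXX → sbsbssbsbssbsbssbsbsXX → sbsbssbsbssbsbssbsbssbsbsXX → (answer).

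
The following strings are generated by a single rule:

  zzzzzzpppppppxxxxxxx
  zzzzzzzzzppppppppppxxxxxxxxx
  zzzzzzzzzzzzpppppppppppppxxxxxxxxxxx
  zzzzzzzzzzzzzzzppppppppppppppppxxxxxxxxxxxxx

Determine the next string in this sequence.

Each string has the form z^{3n} p^{3n+1} x^{2n+3}, where the shown terms are n = 2, 3, 4, 5.
For the next term, n = 6, so the run lengths are 18, 19, 15.

zzzzzzzzzzzzzzzzzzpppppppppppppppppppxxxxxxxxxxxxxxx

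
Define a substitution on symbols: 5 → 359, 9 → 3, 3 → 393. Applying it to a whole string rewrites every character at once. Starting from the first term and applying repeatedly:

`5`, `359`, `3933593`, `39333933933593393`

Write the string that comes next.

Rewriting the 17 symbols of 39333933933593393 one by one yields 393 3 393 393 393 3 393 393 3 393 393 359 3 393 393 3 393; concatenated:

39333933933933393393339339335933933933393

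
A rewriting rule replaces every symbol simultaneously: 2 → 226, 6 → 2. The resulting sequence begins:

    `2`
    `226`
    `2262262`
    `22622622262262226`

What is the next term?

22622622262262226226226222622622262262262

Replace each of the 17 characters of 22622622262262226 in place — 226 226 2 226 226 2 226 226 226 2 226 226 2 226 226 226 2 — and concatenate.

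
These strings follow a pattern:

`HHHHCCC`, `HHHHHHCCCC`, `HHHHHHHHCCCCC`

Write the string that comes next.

Term n consists of 2n H's, followed by n+1 C's, where the shown terms are n = 2, 3, 4.
Setting n = 5 gives 10, 6 characters in each block.

HHHHHHHHHHCCCCCC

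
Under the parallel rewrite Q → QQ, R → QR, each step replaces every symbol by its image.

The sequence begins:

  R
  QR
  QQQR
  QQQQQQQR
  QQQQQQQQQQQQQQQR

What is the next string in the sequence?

Rewriting the 16 symbols of QQQQQQQQQQQQQQQR one by one yields QQ QQ QQ QQ QQ QQ QQ QQ QQ QQ QQ QQ QQ QQ QQ QR; concatenated:

QQQQQQQQQQQQQQQQQQQQQQQQQQQQQQQR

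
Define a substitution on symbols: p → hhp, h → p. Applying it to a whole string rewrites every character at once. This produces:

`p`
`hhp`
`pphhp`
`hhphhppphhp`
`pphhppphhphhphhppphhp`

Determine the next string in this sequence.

Rewriting the 21 symbols of pphhppphhphhphhppphhp one by one yields hhp hhp p p hhp hhp hhp p p hhp p p hhp p p hhp hhp hhp p p hhp; concatenated:

hhphhppphhphhphhppphhppphhppphhphhphhppphhp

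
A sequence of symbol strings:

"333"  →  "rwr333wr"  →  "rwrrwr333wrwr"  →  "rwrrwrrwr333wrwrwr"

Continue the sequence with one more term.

Each term wraps the previous one in rwr on the left and wr on the right.
One more step from rwrrwrrwr333wrwrwr gives the answer.

rwrrwrrwrrwr333wrwrwrwr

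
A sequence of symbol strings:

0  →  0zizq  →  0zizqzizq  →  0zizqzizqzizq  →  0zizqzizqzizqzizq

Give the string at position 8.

0zizqzizqzizqzizqzizqzizqzizq

Every step adds zizq to the end: s(k+1) = s(k)·zizq.
From 0zizqzizqzizqzizq, 3 further steps: 0zizqzizqzizqzizq → 0zizqzizqzizqzizqzizq → 0zizqzizqzizqzizqzizqzizq → (answer).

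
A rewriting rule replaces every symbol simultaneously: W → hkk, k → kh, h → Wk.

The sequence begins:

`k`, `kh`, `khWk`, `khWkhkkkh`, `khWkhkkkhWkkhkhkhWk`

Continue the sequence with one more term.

Replace each of the 19 characters of khWkhkkkhWkkhkhkhWk in place — kh Wk hkk kh Wk kh kh kh Wk hkk kh kh Wk kh Wk kh Wk hkk kh — and concatenate.

khWkhkkkhWkkhkhkhWkhkkkhkhWkkhWkkhWkhkkkh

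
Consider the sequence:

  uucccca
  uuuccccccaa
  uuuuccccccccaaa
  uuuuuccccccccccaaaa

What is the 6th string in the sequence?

uuuuuuuccccccccccccccaaaaaa

Reading off run lengths: u runs 2, 3, 4, 5; c runs 4, 6, 8, 10; a runs 1, 2, 3, 4 — each is linear in n, where the shown terms are n = 2, 3, 4, 5.
For term 6, n = 7, so the run lengths are 7, 14, 6.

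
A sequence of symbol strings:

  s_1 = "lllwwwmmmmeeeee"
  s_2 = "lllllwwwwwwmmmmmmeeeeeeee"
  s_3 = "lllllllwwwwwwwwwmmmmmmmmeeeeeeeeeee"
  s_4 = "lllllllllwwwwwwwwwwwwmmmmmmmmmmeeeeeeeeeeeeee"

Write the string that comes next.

Reading off run lengths: l runs 3, 5, 7, 9; w runs 3, 6, 9, 12; m runs 4, 6, 8, 10; e runs 5, 8, 11, 14 — each is linear in n (n = 1, 2, …).
At n = 5 the blocks have lengths 11, 15, 12, 17.

lllllllllllwwwwwwwwwwwwwwwmmmmmmmmmmmmeeeeeeeeeeeeeeeee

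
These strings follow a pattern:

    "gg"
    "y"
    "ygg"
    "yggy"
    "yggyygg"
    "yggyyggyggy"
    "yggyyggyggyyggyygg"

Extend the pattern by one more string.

yggyyggyggyyggyyggyggyyggyggy

From term 3 onward, concatenate the last term with the second-to-last: y·gg = ygg, ygg·y = yggy, …
The next term joins yggyyggyggyyggyygg and yggyyggyggy.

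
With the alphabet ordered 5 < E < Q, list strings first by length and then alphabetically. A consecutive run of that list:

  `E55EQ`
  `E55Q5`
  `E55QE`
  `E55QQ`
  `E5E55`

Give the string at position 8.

E5EE5

Continuing the enumeration 3 steps past E5E55: E5E55 → E5E5E → E5E5Q → (answer).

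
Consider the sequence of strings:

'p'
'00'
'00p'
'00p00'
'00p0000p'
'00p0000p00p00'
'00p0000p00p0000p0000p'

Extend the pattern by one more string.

Each term (from the third on) is the previous term followed by the one before it: term 3 = 00·p = 00p.
The next term joins 00p0000p00p0000p0000p and 00p0000p00p00.

00p0000p00p0000p0000p00p0000p00p00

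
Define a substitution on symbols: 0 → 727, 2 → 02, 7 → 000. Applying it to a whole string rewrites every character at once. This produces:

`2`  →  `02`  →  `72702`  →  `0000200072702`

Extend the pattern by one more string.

727727727727027277277270000200072702

Replace each of the 13 characters of 0000200072702 in place — 727 727 727 727 02 727 727 727 000 02 000 727 02 — and concatenate.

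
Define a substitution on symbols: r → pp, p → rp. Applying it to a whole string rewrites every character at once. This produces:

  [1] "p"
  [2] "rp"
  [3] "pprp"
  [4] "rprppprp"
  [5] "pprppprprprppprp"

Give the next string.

rprppprprprppprppprppprprprppprp

Replace each of the 16 characters of pprppprprprppprp in place — rp rp pp rp rp rp pp rp pp rp pp rp rp rp pp rp — and concatenate.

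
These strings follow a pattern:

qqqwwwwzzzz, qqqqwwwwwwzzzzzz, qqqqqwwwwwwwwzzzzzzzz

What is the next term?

qqqqqqwwwwwwwwwwzzzzzzzzzz

The n-th term is n+1 q's then 2n w's then 2n z's, where the shown terms are n = 2, 3, 4.
For the next term, n = 5, so the run lengths are 6, 10, 10.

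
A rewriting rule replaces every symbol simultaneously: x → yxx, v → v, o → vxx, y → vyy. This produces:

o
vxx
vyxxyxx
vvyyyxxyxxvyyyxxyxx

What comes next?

Applying the rule to each of the 19 symbols of vvyyyxxyxxvyyyxxyxx gives the pieces v v vyy vyy vyy yxx yxx vyy yxx yxx v vyy vyy vyy yxx yxx vyy yxx yxx, which concatenate to the answer.

vvvyyvyyvyyyxxyxxvyyyxxyxxvvyyvyyvyyyxxyxxvyyyxxyxx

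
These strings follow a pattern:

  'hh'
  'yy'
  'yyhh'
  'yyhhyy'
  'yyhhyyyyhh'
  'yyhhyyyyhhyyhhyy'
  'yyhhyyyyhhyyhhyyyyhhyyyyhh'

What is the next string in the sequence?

This is a Fibonacci-style word recurrence s(k) = s(k−1)·s(k−2): e.g. yy·hh = yyhh.
So term 8 is yyhhyyyyhhyyhhyyyyhhyyyyhh·yyhhyyyyhhyyhhyy.

yyhhyyyyhhyyhhyyyyhhyyyyhhyyhhyyyyhhyyhhyy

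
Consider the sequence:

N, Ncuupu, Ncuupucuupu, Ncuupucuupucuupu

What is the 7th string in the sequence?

Ncuupucuupucuupucuupucuupucuupu

Each term is the previous one with cuupu appended.
From Ncuupucuupucuupu, 3 further steps: Ncuupucuupucuupu → Ncuupucuupucuupucuupu → Ncuupucuupucuupucuupucuupu → (answer).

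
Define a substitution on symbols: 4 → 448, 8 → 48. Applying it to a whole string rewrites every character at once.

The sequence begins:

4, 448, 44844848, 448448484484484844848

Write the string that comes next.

Rewriting the 21 symbols of 448448484484484844848 one by one yields 448 448 48 448 448 48 448 48 448 448 48 448 448 48 448 48 448 448 48 448 48; concatenated:

4484484844844848448484484484844844848448484484484844848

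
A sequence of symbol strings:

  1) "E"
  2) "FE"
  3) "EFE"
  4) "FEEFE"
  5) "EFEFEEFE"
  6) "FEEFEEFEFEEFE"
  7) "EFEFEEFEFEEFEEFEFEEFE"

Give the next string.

Each term (from the third on) is the two preceding terms concatenated in order: term 3 = E·FE = EFE.
The next term joins FEEFEEFEFEEFE and EFEFEEFEFEEFEEFEFEEFE.

FEEFEEFEFEEFEEFEFEEFEFEEFEEFEFEEFE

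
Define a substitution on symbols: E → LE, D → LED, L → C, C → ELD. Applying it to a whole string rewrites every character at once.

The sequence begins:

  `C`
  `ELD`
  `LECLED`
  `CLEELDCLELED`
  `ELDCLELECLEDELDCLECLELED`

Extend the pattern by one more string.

LECLEDELDCLECLEELDCLELEDLECLEDELDCLEELDCLECLELED

Applying the rule to each of the 24 symbols of ELDCLELECLEDELDCLECLELED gives the pieces LE C LED ELD C LE C LE ELD C LE LED LE C LED ELD C LE ELD C LE C LE LED, which concatenate to the answer.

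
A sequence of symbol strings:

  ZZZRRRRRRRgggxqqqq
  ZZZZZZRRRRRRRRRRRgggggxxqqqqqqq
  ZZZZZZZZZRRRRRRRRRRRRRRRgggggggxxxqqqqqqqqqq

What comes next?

Reading off run lengths: Z runs 3, 6, 9; R runs 7, 11, 15; g runs 3, 5, 7; x runs 1, 2, 3; q runs 4, 7, 10 — each is linear in n (n = 1, 2, …).
At n = 4 the blocks have lengths 12, 19, 9, 4, 13.

ZZZZZZZZZZZZRRRRRRRRRRRRRRRRRRRgggggggggxxxxqqqqqqqqqqqqq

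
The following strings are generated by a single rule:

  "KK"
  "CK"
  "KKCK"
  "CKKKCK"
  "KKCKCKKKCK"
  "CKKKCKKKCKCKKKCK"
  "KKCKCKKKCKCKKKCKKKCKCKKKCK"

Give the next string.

CKKKCKKKCKCKKKCKKKCKCKKKCKCKKKCKKKCKCKKKCK

From term 3 onward, concatenate the second-to-last term with the last: KK·CK = KKCK, CK·KKCK = CKKKCK, …
So term 8 is CKKKCKKKCKCKKKCK·KKCKCKKKCKCKKKCKKKCKCKKKCK.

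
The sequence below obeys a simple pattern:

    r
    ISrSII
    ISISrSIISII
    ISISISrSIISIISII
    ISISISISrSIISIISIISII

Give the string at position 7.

ISISISISISISrSIISIISIISIISIISII

Each term wraps the previous one in IS on the left and SII on the right.
From ISISISISrSIISIISIISII, 2 further steps: ISISISISrSIISIISIISII → ISISISISISrSIISIISIISIISII → (answer).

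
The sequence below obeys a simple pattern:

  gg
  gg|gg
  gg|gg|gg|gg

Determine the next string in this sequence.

gg|gg|gg|gg|gg|gg|gg|gg

Every step duplicates the string with '|' between the halves.
So the next term is two copies of gg|gg|gg|gg with '|' between the halves.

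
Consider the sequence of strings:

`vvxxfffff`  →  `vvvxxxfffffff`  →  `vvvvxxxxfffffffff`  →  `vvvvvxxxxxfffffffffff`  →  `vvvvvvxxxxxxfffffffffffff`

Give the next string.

vvvvvvvxxxxxxxfffffffffffffff

Reading off run lengths: v runs 2, 3, 4, 5, 6; x runs 2, 3, 4, 5, 6; f runs 5, 7, 9, 11, 13 — each is linear in n, where the shown terms are n = 2, 3, 4, 5, 6.
For the next term, n = 7, so the run lengths are 7, 7, 15.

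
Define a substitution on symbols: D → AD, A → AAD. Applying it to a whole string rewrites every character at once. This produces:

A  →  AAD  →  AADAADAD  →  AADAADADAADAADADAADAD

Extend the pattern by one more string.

Rewriting the 21 symbols of AADAADADAADAADADAADAD one by one yields AAD AAD AD AAD AAD AD AAD AD AAD AAD AD AAD AAD AD AAD AD AAD AAD AD AAD AD; concatenated:

AADAADADAADAADADAADADAADAADADAADAADADAADADAADAADADAADAD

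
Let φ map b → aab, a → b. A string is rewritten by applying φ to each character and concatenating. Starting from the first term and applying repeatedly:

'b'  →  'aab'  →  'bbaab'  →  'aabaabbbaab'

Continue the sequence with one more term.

Expanding aabaabbbaab: a→b, a→b, b→aab, a→b, a→b, b→aab, b→aab, b→aab, a→b, a→b, b→aab. Concatenated: b b aab b b aab aab aab b b aab.

bbaabbbaabaabaabbbaab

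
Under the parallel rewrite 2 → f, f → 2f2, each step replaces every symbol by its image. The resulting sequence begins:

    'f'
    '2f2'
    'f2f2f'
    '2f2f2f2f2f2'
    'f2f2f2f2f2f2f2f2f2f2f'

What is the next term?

Replace each of the 21 characters of f2f2f2f2f2f2f2f2f2f2f in place — 2f2 f 2f2 f 2f2 f 2f2 f 2f2 f 2f2 f 2f2 f 2f2 f 2f2 f 2f2 f 2f2 — and concatenate.

2f2f2f2f2f2f2f2f2f2f2f2f2f2f2f2f2f2f2f2f2f2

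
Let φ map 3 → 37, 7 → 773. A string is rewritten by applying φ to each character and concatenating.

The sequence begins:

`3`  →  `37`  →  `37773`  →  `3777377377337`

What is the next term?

3777377377337773773377737733737773

Applying the rule to each of the 13 symbols of 3777377377337 gives the pieces 37 773 773 773 37 773 773 37 773 773 37 37 773, which concatenate to the answer.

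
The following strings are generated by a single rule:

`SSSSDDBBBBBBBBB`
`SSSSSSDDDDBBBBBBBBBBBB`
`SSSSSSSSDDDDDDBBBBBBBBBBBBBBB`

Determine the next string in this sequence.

SSSSSSSSSSDDDDDDDDBBBBBBBBBBBBBBBBBB

The n-th term is 2n S's then 2n-2 D's then 3n+3 B's, where the shown terms are n = 2, 3, 4.
For the next term, n = 5, so the run lengths are 10, 8, 18.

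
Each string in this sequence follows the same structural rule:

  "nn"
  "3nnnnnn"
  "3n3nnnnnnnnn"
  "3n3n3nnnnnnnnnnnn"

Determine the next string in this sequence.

Every step adds 3n to the front and nnn to the end of the previous string.
One more step from 3n3n3nnnnnnnnnnnn gives the answer.

3n3n3n3nnnnnnnnnnnnnnn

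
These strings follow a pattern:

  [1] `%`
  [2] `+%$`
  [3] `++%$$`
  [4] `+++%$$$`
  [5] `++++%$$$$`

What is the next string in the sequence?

Every step adds + to the front and $ to the end of the previous string.
One more step from ++++%$$$$ gives the answer.

+++++%$$$$$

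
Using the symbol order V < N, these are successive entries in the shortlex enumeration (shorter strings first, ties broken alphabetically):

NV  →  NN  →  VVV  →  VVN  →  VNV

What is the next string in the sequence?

Find the rightmost character of VNV below N, bump it to the next letter, and reset everything to its right to V.

VNN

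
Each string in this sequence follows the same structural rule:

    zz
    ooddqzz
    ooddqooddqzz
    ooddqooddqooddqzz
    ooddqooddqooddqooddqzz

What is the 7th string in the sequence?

Each term is the previous one with ooddq prepended.
From ooddqooddqooddqooddqzz, 2 further steps: ooddqooddqooddqooddqzz → ooddqooddqooddqooddqooddqzz → (answer).

ooddqooddqooddqooddqooddqooddqzz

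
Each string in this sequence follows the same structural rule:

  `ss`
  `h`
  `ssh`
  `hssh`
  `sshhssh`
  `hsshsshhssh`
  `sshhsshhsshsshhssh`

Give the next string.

hsshsshhsshsshhsshhsshsshhssh

This is a Fibonacci-style word recurrence s(k) = s(k−2)·s(k−1): e.g. ss·h = ssh.
Continuing: hsshsshhssh · sshhsshhsshsshhssh gives term 8.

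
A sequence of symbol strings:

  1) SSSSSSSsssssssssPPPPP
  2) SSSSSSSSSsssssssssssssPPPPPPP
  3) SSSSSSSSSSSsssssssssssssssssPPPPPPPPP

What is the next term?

SSSSSSSSSSSSSsssssssssssssssssssssPPPPPPPPPPP

The n-th term is 2n+3 S's then 4n+1 s's then 2n+1 P's, where the shown terms are n = 2, 3, 4.
Setting n = 5 gives 13, 21, 11 characters in each block.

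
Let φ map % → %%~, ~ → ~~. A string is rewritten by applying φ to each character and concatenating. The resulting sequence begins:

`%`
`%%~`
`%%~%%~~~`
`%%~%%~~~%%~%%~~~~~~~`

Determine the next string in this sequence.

Rewriting the 20 symbols of %%~%%~~~%%~%%~~~~~~~ one by one yields %%~ %%~ ~~ %%~ %%~ ~~ ~~ ~~ %%~ %%~ ~~ %%~ %%~ ~~ ~~ ~~ ~~ ~~ ~~ ~~; concatenated:

%%~%%~~~%%~%%~~~~~~~%%~%%~~~%%~%%~~~~~~~~~~~~~~~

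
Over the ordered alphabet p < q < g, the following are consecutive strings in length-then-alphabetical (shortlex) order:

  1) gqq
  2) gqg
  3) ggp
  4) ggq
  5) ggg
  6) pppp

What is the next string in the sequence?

pppq

Find the rightmost character of pppp below g, bump it to the next letter, and reset everything to its right to p.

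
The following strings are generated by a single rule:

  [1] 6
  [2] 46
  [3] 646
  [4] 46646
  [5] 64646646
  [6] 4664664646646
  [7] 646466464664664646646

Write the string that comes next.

From term 3 onward, concatenate the second-to-last term with the last: 6·46 = 646, 46·646 = 46646, …
Continuing: 4664664646646 · 646466464664664646646 gives term 8.

4664664646646646466464664664646646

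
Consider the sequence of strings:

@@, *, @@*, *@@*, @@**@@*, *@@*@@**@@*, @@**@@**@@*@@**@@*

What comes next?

This is a Fibonacci-style word recurrence s(k) = s(k−2)·s(k−1): e.g. @@·* = @@*.
The next term joins *@@*@@**@@* and @@**@@**@@*@@**@@*.

*@@*@@**@@*@@**@@**@@*@@**@@*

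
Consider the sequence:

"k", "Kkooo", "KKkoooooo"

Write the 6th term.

Each term wraps the previous one in K on the left and ooo on the right.
From KKkoooooo, 3 further steps: KKkoooooo → KKKkooooooooo → KKKKkoooooooooooo → (answer).

KKKKKkooooooooooooooo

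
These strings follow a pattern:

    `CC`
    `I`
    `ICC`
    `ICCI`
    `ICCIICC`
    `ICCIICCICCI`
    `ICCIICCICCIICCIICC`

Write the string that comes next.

ICCIICCICCIICCIICCICCIICCICCI

This is a Fibonacci-style word recurrence s(k) = s(k−1)·s(k−2): e.g. I·CC = ICC.
The next term joins ICCIICCICCIICCIICC and ICCIICCICCI.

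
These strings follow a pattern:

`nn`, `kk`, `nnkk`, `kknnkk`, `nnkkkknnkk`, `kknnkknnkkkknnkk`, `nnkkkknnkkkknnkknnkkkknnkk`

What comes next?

Each term (from the third on) is the two preceding terms concatenated in order: term 3 = nn·kk = nnkk.
Continuing: kknnkknnkkkknnkk · nnkkkknnkkkknnkknnkkkknnkk gives term 8.

kknnkknnkkkknnkknnkkkknnkkkknnkknnkkkknnkk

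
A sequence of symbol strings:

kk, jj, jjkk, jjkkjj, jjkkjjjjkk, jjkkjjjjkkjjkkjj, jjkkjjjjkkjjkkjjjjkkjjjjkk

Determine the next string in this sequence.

jjkkjjjjkkjjkkjjjjkkjjjjkkjjkkjjjjkkjjkkjj

Each term (from the third on) is the previous term followed by the one before it: term 3 = jj·kk = jjkk.
The next term joins jjkkjjjjkkjjkkjjjjkkjjjjkk and jjkkjjjjkkjjkkjj.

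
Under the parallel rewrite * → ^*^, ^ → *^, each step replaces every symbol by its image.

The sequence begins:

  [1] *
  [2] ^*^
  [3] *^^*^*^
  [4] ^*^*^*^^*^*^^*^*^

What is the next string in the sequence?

*^^*^*^^*^*^^*^*^*^^*^*^^*^*^*^^*^*^^*^*^

Replace each of the 17 characters of ^*^*^*^^*^*^^*^*^ in place — *^ ^*^ *^ ^*^ *^ ^*^ *^ *^ ^*^ *^ ^*^ *^ *^ ^*^ *^ ^*^ *^ — and concatenate.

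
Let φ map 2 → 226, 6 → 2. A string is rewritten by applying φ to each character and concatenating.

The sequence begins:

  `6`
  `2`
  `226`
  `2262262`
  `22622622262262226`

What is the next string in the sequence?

φ(22622622262262226) expands symbol-by-symbol to 226 226 2 226 226 2 226 226 226 2 226 226 2 226 226 226 2; joining the 17 pieces gives the next term.

22622622262262226226226222622622262262262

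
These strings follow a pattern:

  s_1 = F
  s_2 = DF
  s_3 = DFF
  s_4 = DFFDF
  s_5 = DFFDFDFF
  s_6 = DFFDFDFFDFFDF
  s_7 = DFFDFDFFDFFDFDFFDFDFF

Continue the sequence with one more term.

DFFDFDFFDFFDFDFFDFDFFDFFDFDFFDFFDF

Each term (from the third on) is the previous term followed by the one before it: term 3 = DF·F = DFF.
The next term joins DFFDFDFFDFFDFDFFDFDFF and DFFDFDFFDFFDF.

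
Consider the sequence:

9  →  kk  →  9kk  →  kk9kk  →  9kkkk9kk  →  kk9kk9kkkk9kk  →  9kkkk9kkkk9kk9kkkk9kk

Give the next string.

kk9kk9kkkk9kk9kkkk9kkkk9kk9kkkk9kk

This is a Fibonacci-style word recurrence s(k) = s(k−2)·s(k−1): e.g. 9·kk = 9kk.
Continuing: kk9kk9kkkk9kk · 9kkkk9kkkk9kk9kkkk9kk gives term 8.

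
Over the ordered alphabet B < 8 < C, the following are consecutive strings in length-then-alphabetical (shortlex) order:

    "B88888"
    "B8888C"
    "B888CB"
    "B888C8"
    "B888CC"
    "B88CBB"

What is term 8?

Stepping forward 2 times from B88CBB: B88CBB → B88CB8, then the target.

B88CBC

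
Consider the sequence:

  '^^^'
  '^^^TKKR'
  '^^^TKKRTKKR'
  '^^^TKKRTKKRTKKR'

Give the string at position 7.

^^^TKKRTKKRTKKRTKKRTKKRTKKR

Every step adds TKKR to the end: s(k+1) = s(k)·TKKR.
From ^^^TKKRTKKRTKKR, 3 further steps: ^^^TKKRTKKRTKKR → ^^^TKKRTKKRTKKRTKKR → ^^^TKKRTKKRTKKRTKKRTKKR → (answer).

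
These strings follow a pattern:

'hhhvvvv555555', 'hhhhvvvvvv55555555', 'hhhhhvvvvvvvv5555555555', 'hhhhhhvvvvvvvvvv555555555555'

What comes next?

hhhhhhhvvvvvvvvvvvv55555555555555

Reading off run lengths: h runs 3, 4, 5, 6; v runs 4, 6, 8, 10; 5 runs 6, 8, 10, 12 — each is linear in n, where the shown terms are n = 3, 4, 5, 6.
At n = 7 the blocks have lengths 7, 12, 14.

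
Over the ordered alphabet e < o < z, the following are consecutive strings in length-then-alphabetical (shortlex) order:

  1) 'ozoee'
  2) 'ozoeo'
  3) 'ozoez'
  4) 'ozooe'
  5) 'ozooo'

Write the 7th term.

Advancing 2 positions from ozooo through ozooo → ozooz reaches term 7.

ozoze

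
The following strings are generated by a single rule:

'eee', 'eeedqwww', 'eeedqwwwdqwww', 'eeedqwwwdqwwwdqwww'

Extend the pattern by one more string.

eeedqwwwdqwwwdqwwwdqwww

Each term is the previous one with dqwww appended.
So the next term is eeedqwwwdqwwwdqwww·dqwww.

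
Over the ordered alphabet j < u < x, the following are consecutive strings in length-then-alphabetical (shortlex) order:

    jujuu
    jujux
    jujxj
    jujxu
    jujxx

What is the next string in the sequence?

juujj

The successor of jujxx increments the rightmost position that isn't already x and resets every position after it to j.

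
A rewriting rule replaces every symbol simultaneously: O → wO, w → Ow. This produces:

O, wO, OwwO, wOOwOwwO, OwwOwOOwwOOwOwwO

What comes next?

Rewriting the 16 symbols of OwwOwOOwwOOwOwwO one by one yields wO Ow Ow wO Ow wO wO Ow Ow wO wO Ow wO Ow Ow wO; concatenated:

wOOwOwwOOwwOwOOwOwwOwOOwwOOwOwwO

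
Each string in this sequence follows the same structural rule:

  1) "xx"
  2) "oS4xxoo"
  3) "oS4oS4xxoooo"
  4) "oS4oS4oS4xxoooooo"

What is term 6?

Every step adds oS4 to the front and oo to the end of the previous string.
From oS4oS4oS4xxoooooo, 2 further steps: oS4oS4oS4xxoooooo → oS4oS4oS4oS4xxoooooooo → (answer).

oS4oS4oS4oS4oS4xxoooooooooo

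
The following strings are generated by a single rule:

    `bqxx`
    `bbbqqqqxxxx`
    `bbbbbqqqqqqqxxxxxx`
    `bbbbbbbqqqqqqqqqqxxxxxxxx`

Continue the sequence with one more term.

bbbbbbbbbqqqqqqqqqqqqqxxxxxxxxxx

Reading off run lengths: b runs 1, 3, 5, 7; q runs 1, 4, 7, 10; x runs 2, 4, 6, 8 — each is linear in n (n = 1, 2, …).
At n = 5 the blocks have lengths 9, 13, 10.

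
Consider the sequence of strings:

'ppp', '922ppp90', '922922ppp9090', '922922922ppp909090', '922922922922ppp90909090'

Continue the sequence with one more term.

Each term wraps the previous one in 922 on the left and 90 on the right.
So the next term is 922·922922922922ppp90909090·90.

922922922922922ppp9090909090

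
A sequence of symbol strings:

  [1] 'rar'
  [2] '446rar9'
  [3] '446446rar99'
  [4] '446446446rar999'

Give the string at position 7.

s(k+1) = 446·s(k)·9, so each term gains 446 as a prefix and 9 as a suffix.
From 446446446rar999, 3 further steps: 446446446rar999 → 446446446446rar9999 → 446446446446446rar99999 → (answer).

446446446446446446rar999999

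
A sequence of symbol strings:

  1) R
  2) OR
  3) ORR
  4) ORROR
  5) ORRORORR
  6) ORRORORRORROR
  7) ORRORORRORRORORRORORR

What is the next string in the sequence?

From term 3 onward, concatenate the last term with the second-to-last: OR·R = ORR, ORR·OR = ORROR, …
The next term joins ORRORORRORRORORRORORR and ORRORORRORROR.

ORRORORRORRORORRORORRORRORORRORROR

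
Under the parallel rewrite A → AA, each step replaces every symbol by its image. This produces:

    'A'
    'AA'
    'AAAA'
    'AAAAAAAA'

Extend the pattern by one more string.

Apply φ to AAAAAAAA symbol by symbol: A→AA, A→AA, A→AA, A→AA, A→AA, A→AA, A→AA, A→AA; joined: AA AA AA AA AA AA AA AA.

AAAAAAAAAAAAAAAA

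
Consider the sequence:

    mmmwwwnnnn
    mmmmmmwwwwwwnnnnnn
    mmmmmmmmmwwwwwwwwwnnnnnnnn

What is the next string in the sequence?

mmmmmmmmmmmmwwwwwwwwwwwwnnnnnnnnnn

Term n consists of 3n m's, followed by 3n w's, followed by 2n+2 n's (n = 1, 2, …).
At n = 4 the blocks have lengths 12, 12, 10.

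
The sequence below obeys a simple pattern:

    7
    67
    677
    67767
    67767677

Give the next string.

This is a Fibonacci-style word recurrence s(k) = s(k−1)·s(k−2): e.g. 67·7 = 677.
Continuing: 67767677 · 67767 gives term 6.

6776767767767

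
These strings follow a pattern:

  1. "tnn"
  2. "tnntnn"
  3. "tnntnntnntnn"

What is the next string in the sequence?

Each string is two copies of the previous one concatenated.
So the next term is two copies of tnntnntnntnn.

tnntnntnntnntnntnntnntnn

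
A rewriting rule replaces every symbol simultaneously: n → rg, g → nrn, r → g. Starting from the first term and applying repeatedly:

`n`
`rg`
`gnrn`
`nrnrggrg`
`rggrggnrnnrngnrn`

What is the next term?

Rewriting the 16 symbols of rggrggnrnnrngnrn one by one yields g nrn nrn g nrn nrn rg g rg rg g rg nrn rg g rg; concatenated:

gnrnnrngnrnnrnrggrgrggrgnrnrggrg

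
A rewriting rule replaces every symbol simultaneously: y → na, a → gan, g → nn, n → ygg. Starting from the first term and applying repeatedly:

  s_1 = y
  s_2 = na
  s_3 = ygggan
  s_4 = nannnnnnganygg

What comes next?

Rewriting the 14 symbols of nannnnnnganygg one by one yields ygg gan ygg ygg ygg ygg ygg ygg nn gan ygg na nn nn; concatenated:

yggganyggyggyggyggyggyggnnganyggnannnn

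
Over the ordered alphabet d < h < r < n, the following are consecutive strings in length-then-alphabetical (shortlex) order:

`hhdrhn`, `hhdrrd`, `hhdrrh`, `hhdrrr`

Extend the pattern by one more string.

hhdrrn

Find the rightmost character of hhdrrr below n, bump it to the next letter, and reset everything to its right to d.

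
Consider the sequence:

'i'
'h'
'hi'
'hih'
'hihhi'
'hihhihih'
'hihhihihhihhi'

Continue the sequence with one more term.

From term 3 onward, concatenate the last term with the second-to-last: h·i = hi, hi·h = hih, …
Continuing: hihhihihhihhi · hihhihih gives term 8.

hihhihihhihhihihhihih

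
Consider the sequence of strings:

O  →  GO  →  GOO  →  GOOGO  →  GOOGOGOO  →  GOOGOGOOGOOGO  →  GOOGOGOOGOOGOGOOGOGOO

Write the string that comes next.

Each term (from the third on) is the previous term followed by the one before it: term 3 = GO·O = GOO.
The next term joins GOOGOGOOGOOGOGOOGOGOO and GOOGOGOOGOOGO.

GOOGOGOOGOOGOGOOGOGOOGOOGOGOOGOOGO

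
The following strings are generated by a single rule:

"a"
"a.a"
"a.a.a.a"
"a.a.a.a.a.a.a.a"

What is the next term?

s(k+1) = s(k)·.·s(k) — each term doubles the last with '.' between the halves.
Doubling a.a.a.a.a.a.a.a with '.' between the halves:

a.a.a.a.a.a.a.a.a.a.a.a.a.a.a.a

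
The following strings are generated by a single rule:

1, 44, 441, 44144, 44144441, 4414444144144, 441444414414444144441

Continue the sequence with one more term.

4414444144144441444414414444144144

From term 3 onward, concatenate the last term with the second-to-last: 44·1 = 441, 441·44 = 44144, …
So term 8 is 441444414414444144441·4414444144144.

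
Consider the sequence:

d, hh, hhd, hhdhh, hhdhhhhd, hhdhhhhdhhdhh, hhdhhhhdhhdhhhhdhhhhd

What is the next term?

This is a Fibonacci-style word recurrence s(k) = s(k−1)·s(k−2): e.g. hh·d = hhd.
The next term joins hhdhhhhdhhdhhhhdhhhhd and hhdhhhhdhhdhh.

hhdhhhhdhhdhhhhdhhhhdhhdhhhhdhhdhh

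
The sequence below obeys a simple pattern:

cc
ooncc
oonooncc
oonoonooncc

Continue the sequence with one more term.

The strings grow by a fixed prefix oon each time.
Applying this once more to oonoonooncc:

oonoonoonooncc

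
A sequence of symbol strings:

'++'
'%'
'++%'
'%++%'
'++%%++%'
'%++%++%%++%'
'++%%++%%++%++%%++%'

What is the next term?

This is a Fibonacci-style word recurrence s(k) = s(k−2)·s(k−1): e.g. ++·% = ++%.
Continuing: %++%++%%++% · ++%%++%%++%++%%++% gives term 8.

%++%++%%++%++%%++%%++%++%%++%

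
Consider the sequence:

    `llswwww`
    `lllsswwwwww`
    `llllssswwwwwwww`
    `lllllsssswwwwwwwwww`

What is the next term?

The n-th term is n l's then n-1 s's then 2n w's, where the shown terms are n = 2, 3, 4, 5.
At n = 6 the blocks have lengths 6, 5, 12.

llllllssssswwwwwwwwwwww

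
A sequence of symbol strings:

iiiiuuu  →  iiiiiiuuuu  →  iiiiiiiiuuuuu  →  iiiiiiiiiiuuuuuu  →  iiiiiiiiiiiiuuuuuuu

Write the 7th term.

iiiiiiiiiiiiiiiiuuuuuuuuu

The n-th term is 2n i's then n+1 u's, where the shown terms are n = 2, 3, 4, 5, 6.
At n = 8 the blocks have lengths 16, 9.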